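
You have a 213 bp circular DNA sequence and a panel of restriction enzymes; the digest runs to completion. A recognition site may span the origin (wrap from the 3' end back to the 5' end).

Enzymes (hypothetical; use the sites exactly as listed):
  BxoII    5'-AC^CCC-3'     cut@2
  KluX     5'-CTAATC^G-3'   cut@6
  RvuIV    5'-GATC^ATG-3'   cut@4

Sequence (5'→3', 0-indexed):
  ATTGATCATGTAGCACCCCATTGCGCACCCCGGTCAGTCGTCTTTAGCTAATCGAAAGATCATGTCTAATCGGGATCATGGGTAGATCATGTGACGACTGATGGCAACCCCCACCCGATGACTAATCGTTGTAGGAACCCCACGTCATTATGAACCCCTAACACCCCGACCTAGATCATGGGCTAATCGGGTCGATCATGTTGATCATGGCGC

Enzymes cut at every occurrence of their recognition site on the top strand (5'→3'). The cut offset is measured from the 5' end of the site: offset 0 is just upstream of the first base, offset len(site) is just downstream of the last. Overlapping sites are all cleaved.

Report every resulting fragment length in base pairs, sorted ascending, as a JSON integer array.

[6,8,9,9,9,9,10,11,11,11,12,13,14,17,19,20,25]

Scan for sites:
  BxoII (ACCCC, off=2): starts [14, 26, 106, 136, 153, 162] → cuts [16, 28, 108, 138, 155, 164]
  KluX (CTAATCG, off=6): starts [47, 65, 121, 182] → cuts [53, 71, 127, 188]
  RvuIV (GATCATG, off=4): starts [3, 57, 73, 84, 173, 193, 202] → cuts [7, 61, 77, 88, 177, 197, 206]

Pooled cuts: [7, 16, 28, 53, 61, 71, 77, 88, 108, 127, 138, 155, 164, 177, 188, 197, 206]

Fragment lengths:
  7→16: 9 bp
  16→28: 12 bp
  28→53: 25 bp
  53→61: 8 bp
  61→71: 10 bp
  71→77: 6 bp
  77→88: 11 bp
  88→108: 20 bp
  108→127: 19 bp
  127→138: 11 bp
  138→155: 17 bp
  155→164: 9 bp
  164→177: 13 bp
  177→188: 11 bp
  188→197: 9 bp
  197→206: 9 bp
  206→7 (wrap): 213-206+7 = 14 bp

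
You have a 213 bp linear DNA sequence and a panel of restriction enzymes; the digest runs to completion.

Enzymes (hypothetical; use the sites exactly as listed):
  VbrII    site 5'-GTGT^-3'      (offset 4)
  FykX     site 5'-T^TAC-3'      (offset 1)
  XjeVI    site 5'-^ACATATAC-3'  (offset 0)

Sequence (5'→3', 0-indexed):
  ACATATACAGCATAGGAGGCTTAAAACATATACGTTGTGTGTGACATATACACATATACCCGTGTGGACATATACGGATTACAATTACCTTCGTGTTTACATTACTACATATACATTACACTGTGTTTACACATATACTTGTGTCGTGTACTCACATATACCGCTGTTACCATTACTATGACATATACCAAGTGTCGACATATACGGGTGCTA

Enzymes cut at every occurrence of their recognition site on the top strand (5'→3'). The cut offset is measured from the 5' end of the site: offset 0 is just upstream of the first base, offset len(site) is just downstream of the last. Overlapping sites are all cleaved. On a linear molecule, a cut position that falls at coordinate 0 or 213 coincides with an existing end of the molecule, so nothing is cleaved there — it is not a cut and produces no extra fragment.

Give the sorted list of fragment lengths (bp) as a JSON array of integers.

[1,1,1,2,2,2,3,4,4,5,5,6,6,7,8,10,10,11,12,14,14,14,15,15,16,25]

Per-enzyme occurrences:
  VbrII (GTGT, off=4): starts [36, 38, 61, 92, 122, 140, 145, 191] → cuts [40, 42, 65, 96, 126, 144, 149, 195]
  FykX (TTAC, off=1): starts [78, 84, 96, 101, 115, 126, 166, 172] → cuts [79, 85, 97, 102, 116, 127, 167, 173]
  XjeVI (ACATATAC, off=0): starts [0, 25, 43, 51, 67, 106, 130, 153, 180, 197] → cuts [25, 43, 51, 67, 106, 130, 153, 180, 197] (position 0 is a terminus of the linear molecule — no cut)

All cut coordinates (distinct, sorted): [25, 40, 42, 43, 51, 65, 67, 79, 85, 96, 97, 102, 106, 116, 126, 127, 130, 144, 149, 153, 167, 173, 180, 195, 197]

Fragments:
  [0,25): 25 bp
  [25,40): 15 bp
  [40,42): 2 bp
  [42,43): 1 bp
  [43,51): 8 bp
  [51,65): 14 bp
  [65,67): 2 bp
  [67,79): 12 bp
  [79,85): 6 bp
  [85,96): 11 bp
  [96,97): 1 bp
  [97,102): 5 bp
  [102,106): 4 bp
  [106,116): 10 bp
  [116,126): 10 bp
  [126,127): 1 bp
  [127,130): 3 bp
  [130,144): 14 bp
  [144,149): 5 bp
  [149,153): 4 bp
  [153,167): 14 bp
  [167,173): 6 bp
  [173,180): 7 bp
  [180,195): 15 bp
  [195,197): 2 bp
  [197,213): 16 bp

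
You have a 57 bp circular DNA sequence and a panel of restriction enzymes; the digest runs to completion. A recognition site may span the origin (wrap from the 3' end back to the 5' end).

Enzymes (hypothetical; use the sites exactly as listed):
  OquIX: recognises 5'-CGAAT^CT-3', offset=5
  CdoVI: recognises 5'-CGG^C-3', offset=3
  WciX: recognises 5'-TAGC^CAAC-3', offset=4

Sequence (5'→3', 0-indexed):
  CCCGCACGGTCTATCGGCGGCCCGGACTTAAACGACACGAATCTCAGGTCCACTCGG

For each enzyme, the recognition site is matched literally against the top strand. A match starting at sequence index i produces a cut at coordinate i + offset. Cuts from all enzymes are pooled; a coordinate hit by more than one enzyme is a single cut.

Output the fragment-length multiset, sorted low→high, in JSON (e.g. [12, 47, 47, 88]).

[3,15,17,22]

Scan for sites:
  OquIX CGAATCT/5: at [37] ⇒ [42]
  CdoVI CGGC/3: at [14, 17, 54] ⇒ [0, 17, 20]
  WciX (TAGCCAAC, off=4): no sites

All cut coordinates (distinct, sorted): [0, 17, 20, 42]

Fragment lengths:
  0→17: 17 bp
  17→20: 3 bp
  20→42: 22 bp
  42→0 (wrap): 57-42+0 = 15 bp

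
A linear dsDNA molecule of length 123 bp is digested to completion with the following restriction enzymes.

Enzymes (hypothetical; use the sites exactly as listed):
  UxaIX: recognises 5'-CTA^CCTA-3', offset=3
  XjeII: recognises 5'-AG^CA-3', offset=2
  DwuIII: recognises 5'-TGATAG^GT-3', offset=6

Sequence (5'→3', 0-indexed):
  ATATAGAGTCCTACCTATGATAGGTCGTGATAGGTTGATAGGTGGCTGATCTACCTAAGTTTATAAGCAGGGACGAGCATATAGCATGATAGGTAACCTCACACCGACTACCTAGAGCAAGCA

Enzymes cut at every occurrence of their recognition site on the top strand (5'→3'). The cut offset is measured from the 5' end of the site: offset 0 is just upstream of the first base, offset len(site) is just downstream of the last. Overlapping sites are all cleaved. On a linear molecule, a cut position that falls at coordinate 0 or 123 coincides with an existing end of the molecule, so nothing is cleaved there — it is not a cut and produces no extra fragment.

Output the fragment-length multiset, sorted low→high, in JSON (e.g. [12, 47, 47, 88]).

[2,4,7,7,8,8,10,10,10,12,13,14,18]

Site scan:
  UxaIX (CTACCTA, off=3): starts [10, 50, 107] → cuts [13, 53, 110]
  XjeII (AGCA, off=2): starts [65, 75, 82, 115, 119] → cuts [67, 77, 84, 117, 121]
  DwuIII (TGATAGGT, off=6): starts [17, 27, 35, 86] → cuts [23, 33, 41, 92]

Pooled cuts: [13, 23, 33, 41, 53, 67, 77, 84, 92, 110, 117, 121]

Fragments:
  [0,13): 13 bp
  [13,23): 10 bp
  [23,33): 10 bp
  [33,41): 8 bp
  [41,53): 12 bp
  [53,67): 14 bp
  [67,77): 10 bp
  [77,84): 7 bp
  [84,92): 8 bp
  [92,110): 18 bp
  [110,117): 7 bp
  [117,121): 4 bp
  [121,123): 2 bp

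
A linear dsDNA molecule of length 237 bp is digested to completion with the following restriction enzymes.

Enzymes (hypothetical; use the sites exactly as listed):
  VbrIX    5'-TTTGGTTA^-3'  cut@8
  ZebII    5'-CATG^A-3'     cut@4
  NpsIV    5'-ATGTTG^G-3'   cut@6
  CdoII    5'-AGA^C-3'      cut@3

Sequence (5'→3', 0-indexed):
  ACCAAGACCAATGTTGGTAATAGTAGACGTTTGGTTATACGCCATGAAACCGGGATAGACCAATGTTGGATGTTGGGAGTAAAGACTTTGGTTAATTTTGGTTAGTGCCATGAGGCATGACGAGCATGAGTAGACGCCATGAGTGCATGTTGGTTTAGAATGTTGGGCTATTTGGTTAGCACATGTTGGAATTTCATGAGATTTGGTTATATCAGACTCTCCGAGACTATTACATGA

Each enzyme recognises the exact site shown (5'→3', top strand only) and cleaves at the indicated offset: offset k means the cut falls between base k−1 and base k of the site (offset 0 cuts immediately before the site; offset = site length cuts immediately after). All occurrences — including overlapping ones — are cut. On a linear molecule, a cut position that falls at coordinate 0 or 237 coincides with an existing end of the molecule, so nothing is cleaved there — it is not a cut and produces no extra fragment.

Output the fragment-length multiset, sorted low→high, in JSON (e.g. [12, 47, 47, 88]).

Site scan:
  VbrIX (TTTGGTTA, off=8): starts [29, 86, 96, 170, 201] → cuts [37, 94, 104, 178, 209]
  ZebII (CATGA, off=4): starts [42, 108, 115, 124, 137, 194, 232] → cuts [46, 112, 119, 128, 141, 198, 236]
  NpsIV (ATGTTGG, off=6): starts [10, 62, 69, 146, 159, 182] → cuts [16, 68, 75, 152, 165, 188]
  CdoII (AGAC, off=3): starts [4, 24, 56, 82, 131, 213, 223] → cuts [7, 27, 59, 85, 134, 216, 226]

Pooled cuts: [7, 16, 27, 37, 46, 59, 68, 75, 85, 94, 104, 112, 119, 128, 134, 141, 152, 165, 178, 188, 198, 209, 216, 226, 236]

Fragment lengths:
  [0,7): 7 bp
  [7,16): 9 bp
  [16,27): 11 bp
  [27,37): 10 bp
  [37,46): 9 bp
  [46,59): 13 bp
  [59,68): 9 bp
  [68,75): 7 bp
  [75,85): 10 bp
  [85,94): 9 bp
  [94,104): 10 bp
  [104,112): 8 bp
  [112,119): 7 bp
  [119,128): 9 bp
  [128,134): 6 bp
  [134,141): 7 bp
  [141,152): 11 bp
  [152,165): 13 bp
  [165,178): 13 bp
  [178,188): 10 bp
  [188,198): 10 bp
  [198,209): 11 bp
  [209,216): 7 bp
  [216,226): 10 bp
  [226,236): 10 bp
  [236,237): 1 bp

[1,6,7,7,7,7,7,8,9,9,9,9,9,10,10,10,10,10,10,10,11,11,11,13,13,13]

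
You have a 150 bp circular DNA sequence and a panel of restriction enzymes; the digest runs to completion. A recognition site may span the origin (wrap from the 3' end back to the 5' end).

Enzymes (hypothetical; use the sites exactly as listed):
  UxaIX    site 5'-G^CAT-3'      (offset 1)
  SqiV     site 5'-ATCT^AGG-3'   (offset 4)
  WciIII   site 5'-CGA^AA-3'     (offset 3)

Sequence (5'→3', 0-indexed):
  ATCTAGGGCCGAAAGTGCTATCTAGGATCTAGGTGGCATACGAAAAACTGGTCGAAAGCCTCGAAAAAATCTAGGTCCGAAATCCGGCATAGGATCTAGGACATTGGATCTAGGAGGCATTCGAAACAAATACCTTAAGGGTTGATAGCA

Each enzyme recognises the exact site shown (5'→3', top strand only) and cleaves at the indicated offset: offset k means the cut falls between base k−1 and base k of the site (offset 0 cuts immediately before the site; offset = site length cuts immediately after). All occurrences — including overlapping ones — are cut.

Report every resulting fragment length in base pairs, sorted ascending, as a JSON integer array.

[6,6,7,7,7,7,8,8,8,9,10,11,12,14,30]

Per-enzyme occurrences:
  UxaIX (GCAT, off=1): starts [35, 86, 116] → cuts [36, 87, 117]
  SqiV (ATCTAGG, off=4): starts [0, 19, 26, 68, 93, 107] → cuts [4, 23, 30, 72, 97, 111]
  WciIII (CGAAA, off=3): starts [9, 40, 52, 61, 77, 121] → cuts [12, 43, 55, 64, 80, 124]

All cut coordinates (distinct, sorted): [4, 12, 23, 30, 36, 43, 55, 64, 72, 80, 87, 97, 111, 117, 124]

Fragments:
  4→12: 8 bp
  12→23: 11 bp
  23→30: 7 bp
  30→36: 6 bp
  36→43: 7 bp
  43→55: 12 bp
  55→64: 9 bp
  64→72: 8 bp
  72→80: 8 bp
  80→87: 7 bp
  87→97: 10 bp
  97→111: 14 bp
  111→117: 6 bp
  117→124: 7 bp
  124→4 (wrap): 150-124+4 = 30 bp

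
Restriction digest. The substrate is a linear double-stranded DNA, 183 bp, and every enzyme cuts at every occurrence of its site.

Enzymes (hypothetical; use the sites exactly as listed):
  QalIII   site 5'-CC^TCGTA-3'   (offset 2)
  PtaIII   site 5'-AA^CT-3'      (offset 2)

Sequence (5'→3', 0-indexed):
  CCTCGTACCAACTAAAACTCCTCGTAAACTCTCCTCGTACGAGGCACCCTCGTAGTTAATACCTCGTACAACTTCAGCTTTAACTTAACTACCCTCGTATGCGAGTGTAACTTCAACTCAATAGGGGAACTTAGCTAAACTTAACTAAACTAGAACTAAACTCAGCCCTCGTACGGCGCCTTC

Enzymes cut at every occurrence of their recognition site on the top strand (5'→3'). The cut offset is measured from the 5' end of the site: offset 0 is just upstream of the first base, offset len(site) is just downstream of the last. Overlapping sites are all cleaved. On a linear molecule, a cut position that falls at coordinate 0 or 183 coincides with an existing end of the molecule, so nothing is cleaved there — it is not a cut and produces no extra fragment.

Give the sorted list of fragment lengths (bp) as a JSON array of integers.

Per-enzyme occurrences:
  QalIII (CCTCGTA, off=2): starts [0, 19, 32, 47, 61, 92, 166] → cuts [2, 21, 34, 49, 63, 94, 168]
  PtaIII (AACT, off=2): starts [9, 15, 26, 69, 81, 86, 108, 114, 127, 137, 142, 147, 153, 158] → cuts [11, 17, 28, 71, 83, 88, 110, 116, 129, 139, 144, 149, 155, 160]

Pooled cuts: [2, 11, 17, 21, 28, 34, 49, 63, 71, 83, 88, 94, 110, 116, 129, 139, 144, 149, 155, 160, 168]

Fragment lengths:
  [0,2): 2 bp
  [2,11): 9 bp
  [11,17): 6 bp
  [17,21): 4 bp
  [21,28): 7 bp
  [28,34): 6 bp
  [34,49): 15 bp
  [49,63): 14 bp
  [63,71): 8 bp
  [71,83): 12 bp
  [83,88): 5 bp
  [88,94): 6 bp
  [94,110): 16 bp
  [110,116): 6 bp
  [116,129): 13 bp
  [129,139): 10 bp
  [139,144): 5 bp
  [144,149): 5 bp
  [149,155): 6 bp
  [155,160): 5 bp
  [160,168): 8 bp
  [168,183): 15 bp

[2,4,5,5,5,5,6,6,6,6,6,7,8,8,9,10,12,13,14,15,15,16]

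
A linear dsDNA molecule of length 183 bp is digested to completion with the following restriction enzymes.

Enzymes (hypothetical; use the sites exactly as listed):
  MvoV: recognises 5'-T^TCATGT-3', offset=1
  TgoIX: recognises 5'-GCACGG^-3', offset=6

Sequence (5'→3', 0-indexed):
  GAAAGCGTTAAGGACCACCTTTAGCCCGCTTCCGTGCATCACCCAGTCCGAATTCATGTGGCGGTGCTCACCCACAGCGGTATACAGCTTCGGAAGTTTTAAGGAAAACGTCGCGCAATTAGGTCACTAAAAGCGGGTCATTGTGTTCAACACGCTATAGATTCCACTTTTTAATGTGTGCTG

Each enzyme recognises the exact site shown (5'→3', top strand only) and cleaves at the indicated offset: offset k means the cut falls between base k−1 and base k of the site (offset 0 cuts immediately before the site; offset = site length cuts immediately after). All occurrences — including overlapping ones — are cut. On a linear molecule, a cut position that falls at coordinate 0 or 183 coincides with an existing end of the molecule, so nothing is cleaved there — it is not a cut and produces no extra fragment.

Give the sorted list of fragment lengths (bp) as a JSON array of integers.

[53,130]

Site scan:
  MvoV TTCATGT/1: at [52] ⇒ [53]
  TgoIX (GCACGG, off=6): no sites

Pooled cuts: [53]

Fragments:
  [0,53): 53 bp
  [53,183): 130 bp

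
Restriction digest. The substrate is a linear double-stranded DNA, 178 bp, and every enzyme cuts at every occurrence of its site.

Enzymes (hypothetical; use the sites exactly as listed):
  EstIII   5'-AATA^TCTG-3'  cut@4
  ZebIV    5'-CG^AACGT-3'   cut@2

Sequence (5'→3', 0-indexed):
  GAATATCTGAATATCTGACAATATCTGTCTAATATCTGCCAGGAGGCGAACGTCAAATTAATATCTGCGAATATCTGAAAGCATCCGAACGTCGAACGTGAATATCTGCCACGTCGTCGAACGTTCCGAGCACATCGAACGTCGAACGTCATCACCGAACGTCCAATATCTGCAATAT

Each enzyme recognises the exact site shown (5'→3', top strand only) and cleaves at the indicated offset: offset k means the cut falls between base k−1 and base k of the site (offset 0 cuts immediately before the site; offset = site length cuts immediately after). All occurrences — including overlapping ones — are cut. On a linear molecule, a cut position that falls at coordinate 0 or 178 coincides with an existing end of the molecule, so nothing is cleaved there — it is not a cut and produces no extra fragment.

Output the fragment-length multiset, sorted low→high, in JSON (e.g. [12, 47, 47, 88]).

[5,7,7,8,10,10,10,10,11,11,13,14,14,15,15,18]

Scan for sites:
  EstIII AATATCTG/4: at [1, 9, 19, 30, 59, 69, 100, 164] ⇒ [5, 13, 23, 34, 63, 73, 104, 168]
  ZebIV CGAACGT/2: at [46, 85, 92, 117, 135, 142, 155] ⇒ [48, 87, 94, 119, 137, 144, 157]

All cut coordinates (distinct, sorted): [5, 13, 23, 34, 48, 63, 73, 87, 94, 104, 119, 137, 144, 157, 168]

Fragment lengths:
  [0,5): 5 bp
  [5,13): 8 bp
  [13,23): 10 bp
  [23,34): 11 bp
  [34,48): 14 bp
  [48,63): 15 bp
  [63,73): 10 bp
  [73,87): 14 bp
  [87,94): 7 bp
  [94,104): 10 bp
  [104,119): 15 bp
  [119,137): 18 bp
  [137,144): 7 bp
  [144,157): 13 bp
  [157,168): 11 bp
  [168,178): 10 bp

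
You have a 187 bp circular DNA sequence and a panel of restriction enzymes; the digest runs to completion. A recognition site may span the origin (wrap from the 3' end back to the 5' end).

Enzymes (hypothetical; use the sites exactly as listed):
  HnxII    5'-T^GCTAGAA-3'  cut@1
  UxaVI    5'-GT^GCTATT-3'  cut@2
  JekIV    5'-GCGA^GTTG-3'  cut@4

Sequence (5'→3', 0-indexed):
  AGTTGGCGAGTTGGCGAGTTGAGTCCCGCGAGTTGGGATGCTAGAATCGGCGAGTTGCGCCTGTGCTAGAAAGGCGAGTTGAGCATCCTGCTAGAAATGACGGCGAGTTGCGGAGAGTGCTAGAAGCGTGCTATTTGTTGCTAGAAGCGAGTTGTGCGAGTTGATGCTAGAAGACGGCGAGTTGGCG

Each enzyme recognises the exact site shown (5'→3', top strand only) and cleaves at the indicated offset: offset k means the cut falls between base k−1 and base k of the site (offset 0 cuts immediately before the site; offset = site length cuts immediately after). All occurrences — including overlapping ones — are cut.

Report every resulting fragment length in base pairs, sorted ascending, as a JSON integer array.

[6,8,8,8,8,9,10,11,11,11,12,12,13,14,14,15,17]

Scan for sites:
  HnxII (TGCTAGAA, off=1): starts [38, 63, 88, 117, 138, 164] → cuts [39, 64, 89, 118, 139, 165]
  UxaVI (GTGCTATT, off=2): starts [127] → cuts [129]
  JekIV (GCGAGTTG, off=4): starts [5, 13, 27, 49, 73, 102, 146, 155, 176, 184] → cuts [1, 9, 17, 31, 53, 77, 106, 150, 159, 180]

All cut coordinates (distinct, sorted): [1, 9, 17, 31, 39, 53, 64, 77, 89, 106, 118, 129, 139, 150, 159, 165, 180]

Fragments:
  1→9: 8 bp
  9→17: 8 bp
  17→31: 14 bp
  31→39: 8 bp
  39→53: 14 bp
  53→64: 11 bp
  64→77: 13 bp
  77→89: 12 bp
  89→106: 17 bp
  106→118: 12 bp
  118→129: 11 bp
  129→139: 10 bp
  139→150: 11 bp
  150→159: 9 bp
  159→165: 6 bp
  165→180: 15 bp
  180→1 (wrap): 187-180+1 = 8 bp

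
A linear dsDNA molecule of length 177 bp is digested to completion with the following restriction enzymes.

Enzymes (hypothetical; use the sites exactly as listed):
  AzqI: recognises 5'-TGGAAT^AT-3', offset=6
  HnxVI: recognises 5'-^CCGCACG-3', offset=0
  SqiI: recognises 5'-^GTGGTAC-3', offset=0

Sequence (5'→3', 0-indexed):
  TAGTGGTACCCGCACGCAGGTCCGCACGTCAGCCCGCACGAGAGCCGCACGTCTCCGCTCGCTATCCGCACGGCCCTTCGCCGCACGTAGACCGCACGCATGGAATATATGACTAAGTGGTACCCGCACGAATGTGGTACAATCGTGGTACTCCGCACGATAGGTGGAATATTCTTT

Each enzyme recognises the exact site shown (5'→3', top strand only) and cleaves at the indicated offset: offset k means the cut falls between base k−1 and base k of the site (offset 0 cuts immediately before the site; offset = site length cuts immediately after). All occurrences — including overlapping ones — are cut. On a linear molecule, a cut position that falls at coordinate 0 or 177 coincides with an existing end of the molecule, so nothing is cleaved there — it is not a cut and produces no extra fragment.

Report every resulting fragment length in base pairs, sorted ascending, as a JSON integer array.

[2,7,7,7,8,10,10,11,11,11,12,12,15,15,18,21]

Scan for sites:
  AzqI (TGGAATAT, off=6): starts [100, 164] → cuts [106, 170]
  HnxVI (CCGCACG, off=0): starts [9, 21, 33, 44, 65, 80, 91, 123, 152] → cuts [9, 21, 33, 44, 65, 80, 91, 123, 152]
  SqiI (GTGGTAC, off=0): starts [2, 116, 133, 144] → cuts [2, 116, 133, 144]

All cut coordinates (distinct, sorted): [2, 9, 21, 33, 44, 65, 80, 91, 106, 116, 123, 133, 144, 152, 170]

Fragment lengths:
  [0,2): 2 bp
  [2,9): 7 bp
  [9,21): 12 bp
  [21,33): 12 bp
  [33,44): 11 bp
  [44,65): 21 bp
  [65,80): 15 bp
  [80,91): 11 bp
  [91,106): 15 bp
  [106,116): 10 bp
  [116,123): 7 bp
  [123,133): 10 bp
  [133,144): 11 bp
  [144,152): 8 bp
  [152,170): 18 bp
  [170,177): 7 bp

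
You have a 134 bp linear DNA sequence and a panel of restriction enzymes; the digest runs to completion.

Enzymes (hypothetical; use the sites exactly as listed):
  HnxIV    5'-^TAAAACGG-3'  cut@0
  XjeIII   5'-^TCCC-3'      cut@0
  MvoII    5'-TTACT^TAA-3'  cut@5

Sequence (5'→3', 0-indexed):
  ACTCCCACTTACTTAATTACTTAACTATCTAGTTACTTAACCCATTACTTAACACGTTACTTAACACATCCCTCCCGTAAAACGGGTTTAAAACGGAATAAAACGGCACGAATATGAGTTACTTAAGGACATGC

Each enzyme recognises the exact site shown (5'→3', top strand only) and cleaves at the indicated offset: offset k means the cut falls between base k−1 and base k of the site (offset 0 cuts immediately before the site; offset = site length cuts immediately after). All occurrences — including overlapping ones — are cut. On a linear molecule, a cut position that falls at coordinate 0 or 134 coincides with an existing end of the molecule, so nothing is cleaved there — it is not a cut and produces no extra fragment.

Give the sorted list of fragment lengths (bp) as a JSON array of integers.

Per-enzyme occurrences:
  HnxIV TAAAACGG/0: at [77, 88, 98] ⇒ [77, 88, 98]
  XjeIII TCCC/0: at [2, 68, 72] ⇒ [2, 68, 72]
  MvoII TTACTTAA/5: at [8, 16, 32, 44, 56, 118] ⇒ [13, 21, 37, 49, 61, 123]

Pooled cuts: [2, 13, 21, 37, 49, 61, 68, 72, 77, 88, 98, 123]

Fragment lengths:
  [0,2): 2 bp
  [2,13): 11 bp
  [13,21): 8 bp
  [21,37): 16 bp
  [37,49): 12 bp
  [49,61): 12 bp
  [61,68): 7 bp
  [68,72): 4 bp
  [72,77): 5 bp
  [77,88): 11 bp
  [88,98): 10 bp
  [98,123): 25 bp
  [123,134): 11 bp

[2,4,5,7,8,10,11,11,11,12,12,16,25]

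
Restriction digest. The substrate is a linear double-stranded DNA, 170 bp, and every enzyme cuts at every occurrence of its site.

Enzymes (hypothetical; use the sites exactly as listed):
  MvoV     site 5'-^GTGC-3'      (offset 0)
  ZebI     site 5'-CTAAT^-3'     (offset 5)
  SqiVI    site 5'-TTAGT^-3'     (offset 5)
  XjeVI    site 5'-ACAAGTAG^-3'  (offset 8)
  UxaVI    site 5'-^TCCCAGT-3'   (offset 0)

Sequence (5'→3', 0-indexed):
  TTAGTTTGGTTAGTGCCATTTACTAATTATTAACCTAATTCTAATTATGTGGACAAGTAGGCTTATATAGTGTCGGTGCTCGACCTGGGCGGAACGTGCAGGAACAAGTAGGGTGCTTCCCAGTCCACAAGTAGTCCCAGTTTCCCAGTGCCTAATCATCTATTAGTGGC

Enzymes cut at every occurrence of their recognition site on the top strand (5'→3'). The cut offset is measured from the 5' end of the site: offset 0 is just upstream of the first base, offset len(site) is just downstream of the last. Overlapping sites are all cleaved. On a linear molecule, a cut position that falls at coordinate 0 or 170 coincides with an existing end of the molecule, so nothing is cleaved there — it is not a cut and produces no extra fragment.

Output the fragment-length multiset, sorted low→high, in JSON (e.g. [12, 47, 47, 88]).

[1,2,3,5,5,5,6,7,8,9,11,12,13,15,15,16,17,20]

Scan for sites:
  MvoV (GTGC, off=0): starts [12, 75, 95, 112, 147] → cuts [12, 75, 95, 112, 147]
  ZebI (CTAAT, off=5): starts [22, 34, 40, 151] → cuts [27, 39, 45, 156]
  SqiVI (TTAGT, off=5): starts [0, 9, 162] → cuts [5, 14, 167]
  XjeVI (ACAAGTAG, off=8): starts [52, 103, 126] → cuts [60, 111, 134]
  UxaVI (TCCCAGT, off=0): starts [117, 134, 142] → cuts [117, 134, 142]

Pooled cuts: [5, 12, 14, 27, 39, 45, 60, 75, 95, 111, 112, 117, 134, 142, 147, 156, 167]

Fragments:
  [0,5): 5 bp
  [5,12): 7 bp
  [12,14): 2 bp
  [14,27): 13 bp
  [27,39): 12 bp
  [39,45): 6 bp
  [45,60): 15 bp
  [60,75): 15 bp
  [75,95): 20 bp
  [95,111): 16 bp
  [111,112): 1 bp
  [112,117): 5 bp
  [117,134): 17 bp
  [134,142): 8 bp
  [142,147): 5 bp
  [147,156): 9 bp
  [156,167): 11 bp
  [167,170): 3 bp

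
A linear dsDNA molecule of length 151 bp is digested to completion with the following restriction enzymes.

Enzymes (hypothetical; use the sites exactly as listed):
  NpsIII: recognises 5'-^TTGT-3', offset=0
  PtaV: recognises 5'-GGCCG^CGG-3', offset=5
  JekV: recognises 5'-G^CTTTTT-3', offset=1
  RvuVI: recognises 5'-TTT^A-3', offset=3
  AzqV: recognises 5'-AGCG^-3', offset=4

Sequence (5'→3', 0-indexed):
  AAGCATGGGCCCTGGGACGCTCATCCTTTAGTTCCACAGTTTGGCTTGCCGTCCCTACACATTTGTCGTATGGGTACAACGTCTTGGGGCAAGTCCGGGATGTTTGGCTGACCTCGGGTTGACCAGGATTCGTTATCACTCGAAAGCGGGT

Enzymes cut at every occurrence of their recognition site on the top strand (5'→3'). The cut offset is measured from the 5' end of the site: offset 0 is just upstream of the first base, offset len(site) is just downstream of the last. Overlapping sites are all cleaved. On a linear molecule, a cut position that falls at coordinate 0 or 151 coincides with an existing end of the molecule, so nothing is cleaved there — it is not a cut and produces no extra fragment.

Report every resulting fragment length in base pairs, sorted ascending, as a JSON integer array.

[3,29,33,86]

Site scan:
  NpsIII TTGT/0: at [62] ⇒ [62]
  PtaV (GGCCGCGG, off=5): no sites
  JekV (GCTTTTT, off=1): no sites
  RvuVI TTTA/3: at [26] ⇒ [29]
  AzqV AGCG/4: at [144] ⇒ [148]

Pooled cuts: [29, 62, 148]

Fragments:
  [0,29): 29 bp
  [29,62): 33 bp
  [62,148): 86 bp
  [148,151): 3 bp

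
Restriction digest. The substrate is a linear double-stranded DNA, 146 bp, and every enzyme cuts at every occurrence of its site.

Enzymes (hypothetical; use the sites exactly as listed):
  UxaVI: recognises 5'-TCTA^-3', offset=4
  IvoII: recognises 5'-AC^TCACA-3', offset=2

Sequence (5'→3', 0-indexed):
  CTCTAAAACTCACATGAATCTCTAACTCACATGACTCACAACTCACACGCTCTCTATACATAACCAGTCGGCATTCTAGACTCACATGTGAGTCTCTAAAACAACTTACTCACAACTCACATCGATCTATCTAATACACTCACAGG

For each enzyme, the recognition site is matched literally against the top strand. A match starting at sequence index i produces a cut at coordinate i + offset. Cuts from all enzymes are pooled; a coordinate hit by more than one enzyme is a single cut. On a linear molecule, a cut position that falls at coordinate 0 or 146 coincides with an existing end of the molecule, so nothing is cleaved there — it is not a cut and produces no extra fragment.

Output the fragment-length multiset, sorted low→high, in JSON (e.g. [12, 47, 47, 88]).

Site scan:
  UxaVI (TCTA, off=4): starts [1, 20, 52, 74, 94, 125, 129] → cuts [5, 24, 56, 78, 98, 129, 133]
  IvoII (ACTCACA, off=2): starts [7, 24, 33, 40, 79, 107, 114, 137] → cuts [9, 26, 35, 42, 81, 109, 116, 139]

All cut coordinates (distinct, sorted): [5, 9, 24, 26, 35, 42, 56, 78, 81, 98, 109, 116, 129, 133, 139]

Fragment lengths:
  [0,5): 5 bp
  [5,9): 4 bp
  [9,24): 15 bp
  [24,26): 2 bp
  [26,35): 9 bp
  [35,42): 7 bp
  [42,56): 14 bp
  [56,78): 22 bp
  [78,81): 3 bp
  [81,98): 17 bp
  [98,109): 11 bp
  [109,116): 7 bp
  [116,129): 13 bp
  [129,133): 4 bp
  [133,139): 6 bp
  [139,146): 7 bp

[2,3,4,4,5,6,7,7,7,9,11,13,14,15,17,22]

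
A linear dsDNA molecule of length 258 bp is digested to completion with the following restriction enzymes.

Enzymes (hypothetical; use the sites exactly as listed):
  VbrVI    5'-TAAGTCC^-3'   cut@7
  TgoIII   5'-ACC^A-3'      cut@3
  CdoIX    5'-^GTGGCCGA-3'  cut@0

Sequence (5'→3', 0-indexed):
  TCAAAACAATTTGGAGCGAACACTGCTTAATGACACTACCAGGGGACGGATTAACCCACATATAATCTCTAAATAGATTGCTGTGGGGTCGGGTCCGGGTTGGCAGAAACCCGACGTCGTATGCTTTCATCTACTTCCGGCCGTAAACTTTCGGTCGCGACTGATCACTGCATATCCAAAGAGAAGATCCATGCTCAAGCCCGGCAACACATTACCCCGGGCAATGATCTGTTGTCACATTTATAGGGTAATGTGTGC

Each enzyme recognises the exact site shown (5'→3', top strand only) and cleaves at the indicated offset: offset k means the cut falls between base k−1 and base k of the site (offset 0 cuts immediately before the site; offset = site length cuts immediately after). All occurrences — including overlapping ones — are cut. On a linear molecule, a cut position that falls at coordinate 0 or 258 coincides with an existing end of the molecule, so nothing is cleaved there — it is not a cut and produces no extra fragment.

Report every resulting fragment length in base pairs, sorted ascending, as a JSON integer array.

Per-enzyme occurrences:
  VbrVI (TAAGTCC, off=7): no sites
  TgoIII ACCA/3: at [37] ⇒ [40]
  CdoIX (GTGGCCGA, off=0): no sites

All cut coordinates (distinct, sorted): [40]

Fragment lengths:
  [0,40): 40 bp
  [40,258): 218 bp

[40,218]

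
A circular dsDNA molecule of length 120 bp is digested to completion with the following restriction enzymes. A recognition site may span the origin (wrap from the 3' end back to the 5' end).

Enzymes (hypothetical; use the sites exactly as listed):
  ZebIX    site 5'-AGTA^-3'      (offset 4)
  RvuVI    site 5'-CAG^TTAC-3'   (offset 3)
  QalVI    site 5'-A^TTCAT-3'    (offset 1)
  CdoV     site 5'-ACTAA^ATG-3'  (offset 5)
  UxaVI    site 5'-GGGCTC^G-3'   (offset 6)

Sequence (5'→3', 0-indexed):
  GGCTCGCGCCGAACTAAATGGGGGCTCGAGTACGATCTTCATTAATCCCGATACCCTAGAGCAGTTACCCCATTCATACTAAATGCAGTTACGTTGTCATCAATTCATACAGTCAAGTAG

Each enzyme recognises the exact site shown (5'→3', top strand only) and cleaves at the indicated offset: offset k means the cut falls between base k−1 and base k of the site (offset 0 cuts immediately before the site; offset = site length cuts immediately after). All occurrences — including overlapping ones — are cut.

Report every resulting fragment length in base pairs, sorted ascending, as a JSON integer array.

Per-enzyme occurrences:
  ZebIX AGTA/4: at [28, 115] ⇒ [32, 119]
  RvuVI CAGTTAC/3: at [61, 85] ⇒ [64, 88]
  QalVI ATTCAT/1: at [71, 102] ⇒ [72, 103]
  CdoV ACTAAATG/5: at [12, 77] ⇒ [17, 82]
  UxaVI GGGCTCG/6: at [21, 119] ⇒ [5, 27]

Pooled cuts: [5, 17, 27, 32, 64, 72, 82, 88, 103, 119]

Fragment lengths:
  5→17: 12 bp
  17→27: 10 bp
  27→32: 5 bp
  32→64: 32 bp
  64→72: 8 bp
  72→82: 10 bp
  82→88: 6 bp
  88→103: 15 bp
  103→119: 16 bp
  119→5 (wrap): 120-119+5 = 6 bp

[5,6,6,8,10,10,12,15,16,32]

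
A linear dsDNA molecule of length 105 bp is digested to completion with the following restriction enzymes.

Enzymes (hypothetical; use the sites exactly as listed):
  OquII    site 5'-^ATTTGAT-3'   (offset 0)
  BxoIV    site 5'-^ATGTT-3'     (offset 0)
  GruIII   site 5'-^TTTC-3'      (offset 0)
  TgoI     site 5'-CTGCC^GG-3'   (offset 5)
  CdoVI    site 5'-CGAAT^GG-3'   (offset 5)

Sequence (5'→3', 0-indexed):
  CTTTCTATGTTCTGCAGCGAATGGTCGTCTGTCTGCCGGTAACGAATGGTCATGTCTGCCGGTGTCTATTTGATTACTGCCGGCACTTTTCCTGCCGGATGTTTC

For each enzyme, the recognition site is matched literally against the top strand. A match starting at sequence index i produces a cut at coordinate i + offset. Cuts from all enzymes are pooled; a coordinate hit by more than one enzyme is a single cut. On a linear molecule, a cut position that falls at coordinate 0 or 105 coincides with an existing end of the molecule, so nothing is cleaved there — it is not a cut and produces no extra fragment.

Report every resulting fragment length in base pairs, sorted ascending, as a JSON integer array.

Site scan:
  OquII (ATTTGAT, off=0): starts [67] → cuts [67]
  BxoIV (ATGTT, off=0): starts [6, 98] → cuts [6, 98]
  GruIII (TTTC, off=0): starts [1, 87, 101] → cuts [1, 87, 101]
  TgoI (CTGCCGG, off=5): starts [32, 55, 76, 91] → cuts [37, 60, 81, 96]
  CdoVI (CGAATGG, off=5): starts [17, 42] → cuts [22, 47]

All cut coordinates (distinct, sorted): [1, 6, 22, 37, 47, 60, 67, 81, 87, 96, 98, 101]

Fragments:
  [0,1): 1 bp
  [1,6): 5 bp
  [6,22): 16 bp
  [22,37): 15 bp
  [37,47): 10 bp
  [47,60): 13 bp
  [60,67): 7 bp
  [67,81): 14 bp
  [81,87): 6 bp
  [87,96): 9 bp
  [96,98): 2 bp
  [98,101): 3 bp
  [101,105): 4 bp

[1,2,3,4,5,6,7,9,10,13,14,15,16]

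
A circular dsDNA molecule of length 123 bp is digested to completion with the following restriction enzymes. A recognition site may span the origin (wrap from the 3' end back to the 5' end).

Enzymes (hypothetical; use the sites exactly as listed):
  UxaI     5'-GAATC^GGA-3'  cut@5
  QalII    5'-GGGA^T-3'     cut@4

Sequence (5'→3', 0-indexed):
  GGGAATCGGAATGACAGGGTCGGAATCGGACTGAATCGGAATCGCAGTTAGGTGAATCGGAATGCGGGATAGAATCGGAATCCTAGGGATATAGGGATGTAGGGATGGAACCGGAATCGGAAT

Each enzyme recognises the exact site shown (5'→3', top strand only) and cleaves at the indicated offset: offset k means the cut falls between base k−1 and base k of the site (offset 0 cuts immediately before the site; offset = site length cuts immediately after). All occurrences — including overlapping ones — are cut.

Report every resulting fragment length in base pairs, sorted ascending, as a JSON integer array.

[7,8,8,10,11,12,13,13,20,21]

Site scan:
  UxaI (GAATCGGA, off=5): starts [2, 22, 32, 53, 71, 113] → cuts [7, 27, 37, 58, 76, 118]
  QalII (GGGAT, off=4): starts [65, 85, 93, 101] → cuts [69, 89, 97, 105]

All cut coordinates (distinct, sorted): [7, 27, 37, 58, 69, 76, 89, 97, 105, 118]

Fragment lengths:
  7→27: 20 bp
  27→37: 10 bp
  37→58: 21 bp
  58→69: 11 bp
  69→76: 7 bp
  76→89: 13 bp
  89→97: 8 bp
  97→105: 8 bp
  105→118: 13 bp
  118→7 (wrap): 123-118+7 = 12 bp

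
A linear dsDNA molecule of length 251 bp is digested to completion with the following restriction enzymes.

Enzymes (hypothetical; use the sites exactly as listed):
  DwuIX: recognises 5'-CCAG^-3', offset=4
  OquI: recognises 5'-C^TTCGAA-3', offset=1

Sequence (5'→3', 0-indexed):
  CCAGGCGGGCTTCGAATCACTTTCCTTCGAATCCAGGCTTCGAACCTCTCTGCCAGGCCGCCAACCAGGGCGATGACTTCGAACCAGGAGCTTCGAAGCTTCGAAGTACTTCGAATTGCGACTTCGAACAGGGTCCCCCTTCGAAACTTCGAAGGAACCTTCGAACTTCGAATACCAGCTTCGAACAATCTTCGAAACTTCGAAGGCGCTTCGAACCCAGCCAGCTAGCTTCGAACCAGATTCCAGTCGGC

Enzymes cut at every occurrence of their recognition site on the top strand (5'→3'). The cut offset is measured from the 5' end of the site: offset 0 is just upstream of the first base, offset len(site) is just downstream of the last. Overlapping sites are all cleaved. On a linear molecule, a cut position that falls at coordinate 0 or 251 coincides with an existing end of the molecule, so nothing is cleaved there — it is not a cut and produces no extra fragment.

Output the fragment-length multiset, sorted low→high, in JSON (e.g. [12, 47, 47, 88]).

Site scan:
  DwuIX CCAG/4: at [0, 32, 52, 64, 83, 174, 216, 220, 235, 242] ⇒ [4, 36, 56, 68, 87, 178, 220, 224, 239, 246]
  OquI CTTCGAA/1: at [9, 24, 37, 76, 90, 98, 108, 121, 138, 146, 158, 165, 178, 189, 197, 208, 228] ⇒ [10, 25, 38, 77, 91, 99, 109, 122, 139, 147, 159, 166, 179, 190, 198, 209, 229]

All cut coordinates (distinct, sorted): [4, 10, 25, 36, 38, 56, 68, 77, 87, 91, 99, 109, 122, 139, 147, 159, 166, 178, 179, 190, 198, 209, 220, 224, 229, 239, 246]

Fragment lengths:
  [0,4): 4 bp
  [4,10): 6 bp
  [10,25): 15 bp
  [25,36): 11 bp
  [36,38): 2 bp
  [38,56): 18 bp
  [56,68): 12 bp
  [68,77): 9 bp
  [77,87): 10 bp
  [87,91): 4 bp
  [91,99): 8 bp
  [99,109): 10 bp
  [109,122): 13 bp
  [122,139): 17 bp
  [139,147): 8 bp
  [147,159): 12 bp
  [159,166): 7 bp
  [166,178): 12 bp
  [178,179): 1 bp
  [179,190): 11 bp
  [190,198): 8 bp
  [198,209): 11 bp
  [209,220): 11 bp
  [220,224): 4 bp
  [224,229): 5 bp
  [229,239): 10 bp
  [239,246): 7 bp
  [246,251): 5 bp

[1,2,4,4,4,5,5,6,7,7,8,8,8,9,10,10,10,11,11,11,11,12,12,12,13,15,17,18]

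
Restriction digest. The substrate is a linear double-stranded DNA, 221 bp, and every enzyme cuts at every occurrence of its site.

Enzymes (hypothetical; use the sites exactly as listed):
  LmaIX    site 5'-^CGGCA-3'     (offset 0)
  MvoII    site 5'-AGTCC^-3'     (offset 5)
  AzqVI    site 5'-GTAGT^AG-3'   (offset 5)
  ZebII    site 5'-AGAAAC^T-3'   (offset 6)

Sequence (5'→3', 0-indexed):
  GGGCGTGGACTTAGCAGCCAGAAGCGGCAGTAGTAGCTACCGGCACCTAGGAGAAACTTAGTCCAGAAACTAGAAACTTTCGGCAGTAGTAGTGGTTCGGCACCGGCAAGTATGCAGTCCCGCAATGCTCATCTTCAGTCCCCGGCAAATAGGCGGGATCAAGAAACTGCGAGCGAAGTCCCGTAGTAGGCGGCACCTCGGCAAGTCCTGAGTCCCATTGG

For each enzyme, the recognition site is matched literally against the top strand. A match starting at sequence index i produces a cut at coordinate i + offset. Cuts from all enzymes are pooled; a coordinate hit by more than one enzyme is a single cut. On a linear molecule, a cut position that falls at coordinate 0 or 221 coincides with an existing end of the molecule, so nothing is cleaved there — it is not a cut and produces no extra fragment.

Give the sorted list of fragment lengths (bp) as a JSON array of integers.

[1,3,3,6,6,6,6,6,7,7,7,7,8,10,10,10,14,17,17,21,24,25]

Per-enzyme occurrences:
  LmaIX CGGCA/0: at [24, 40, 80, 97, 103, 142, 190, 198] ⇒ [24, 40, 80, 97, 103, 142, 190, 198]
  MvoII AGTCC/5: at [59, 115, 136, 176, 203, 210] ⇒ [64, 120, 141, 181, 208, 215]
  AzqVI GTAGTAG/5: at [29, 85, 182] ⇒ [34, 90, 187]
  ZebII AGAAACT/6: at [51, 64, 71, 161] ⇒ [57, 70, 77, 167]

All cut coordinates (distinct, sorted): [24, 34, 40, 57, 64, 70, 77, 80, 90, 97, 103, 120, 141, 142, 167, 181, 187, 190, 198, 208, 215]

Fragment lengths:
  [0,24): 24 bp
  [24,34): 10 bp
  [34,40): 6 bp
  [40,57): 17 bp
  [57,64): 7 bp
  [64,70): 6 bp
  [70,77): 7 bp
  [77,80): 3 bp
  [80,90): 10 bp
  [90,97): 7 bp
  [97,103): 6 bp
  [103,120): 17 bp
  [120,141): 21 bp
  [141,142): 1 bp
  [142,167): 25 bp
  [167,181): 14 bp
  [181,187): 6 bp
  [187,190): 3 bp
  [190,198): 8 bp
  [198,208): 10 bp
  [208,215): 7 bp
  [215,221): 6 bp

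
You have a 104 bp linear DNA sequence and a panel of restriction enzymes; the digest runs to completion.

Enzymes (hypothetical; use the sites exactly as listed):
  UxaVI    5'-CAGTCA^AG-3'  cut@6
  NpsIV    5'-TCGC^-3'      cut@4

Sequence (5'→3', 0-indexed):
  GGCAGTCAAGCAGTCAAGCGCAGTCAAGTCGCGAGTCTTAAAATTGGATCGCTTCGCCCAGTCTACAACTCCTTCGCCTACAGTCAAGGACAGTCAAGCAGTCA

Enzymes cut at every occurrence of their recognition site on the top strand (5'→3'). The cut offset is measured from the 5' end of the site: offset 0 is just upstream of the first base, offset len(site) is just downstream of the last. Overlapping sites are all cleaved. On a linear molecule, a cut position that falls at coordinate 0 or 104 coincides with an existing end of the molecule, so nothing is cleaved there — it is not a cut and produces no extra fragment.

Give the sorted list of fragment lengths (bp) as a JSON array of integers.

[5,6,8,8,8,9,10,10,20,20]

Per-enzyme occurrences:
  UxaVI (CAGTCAAG, off=6): starts [2, 10, 20, 80, 90] → cuts [8, 16, 26, 86, 96]
  NpsIV (TCGC, off=4): starts [28, 48, 53, 73] → cuts [32, 52, 57, 77]

Pooled cuts: [8, 16, 26, 32, 52, 57, 77, 86, 96]

Fragment lengths:
  [0,8): 8 bp
  [8,16): 8 bp
  [16,26): 10 bp
  [26,32): 6 bp
  [32,52): 20 bp
  [52,57): 5 bp
  [57,77): 20 bp
  [77,86): 9 bp
  [86,96): 10 bp
  [96,104): 8 bp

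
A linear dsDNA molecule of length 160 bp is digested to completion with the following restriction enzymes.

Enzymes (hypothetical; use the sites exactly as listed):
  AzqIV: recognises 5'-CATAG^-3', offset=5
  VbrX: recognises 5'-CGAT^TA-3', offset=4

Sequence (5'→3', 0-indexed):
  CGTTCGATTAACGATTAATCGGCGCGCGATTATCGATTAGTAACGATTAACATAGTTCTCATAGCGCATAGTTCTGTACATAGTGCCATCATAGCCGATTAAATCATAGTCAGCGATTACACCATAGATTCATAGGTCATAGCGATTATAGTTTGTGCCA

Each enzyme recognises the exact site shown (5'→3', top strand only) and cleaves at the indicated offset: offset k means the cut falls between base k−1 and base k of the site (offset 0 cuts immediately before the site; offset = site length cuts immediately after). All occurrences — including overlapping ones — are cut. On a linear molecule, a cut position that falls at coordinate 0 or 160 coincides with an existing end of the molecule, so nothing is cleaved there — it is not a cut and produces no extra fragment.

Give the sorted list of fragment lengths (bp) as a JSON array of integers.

Site scan:
  AzqIV CATAG/5: at [50, 59, 66, 78, 89, 104, 122, 130, 137] ⇒ [55, 64, 71, 83, 94, 109, 127, 135, 142]
  VbrX CGATTA/4: at [4, 11, 26, 33, 43, 95, 113, 142] ⇒ [8, 15, 30, 37, 47, 99, 117, 146]

All cut coordinates (distinct, sorted): [8, 15, 30, 37, 47, 55, 64, 71, 83, 94, 99, 109, 117, 127, 135, 142, 146]

Fragments:
  [0,8): 8 bp
  [8,15): 7 bp
  [15,30): 15 bp
  [30,37): 7 bp
  [37,47): 10 bp
  [47,55): 8 bp
  [55,64): 9 bp
  [64,71): 7 bp
  [71,83): 12 bp
  [83,94): 11 bp
  [94,99): 5 bp
  [99,109): 10 bp
  [109,117): 8 bp
  [117,127): 10 bp
  [127,135): 8 bp
  [135,142): 7 bp
  [142,146): 4 bp
  [146,160): 14 bp

[4,5,7,7,7,7,8,8,8,8,9,10,10,10,11,12,14,15]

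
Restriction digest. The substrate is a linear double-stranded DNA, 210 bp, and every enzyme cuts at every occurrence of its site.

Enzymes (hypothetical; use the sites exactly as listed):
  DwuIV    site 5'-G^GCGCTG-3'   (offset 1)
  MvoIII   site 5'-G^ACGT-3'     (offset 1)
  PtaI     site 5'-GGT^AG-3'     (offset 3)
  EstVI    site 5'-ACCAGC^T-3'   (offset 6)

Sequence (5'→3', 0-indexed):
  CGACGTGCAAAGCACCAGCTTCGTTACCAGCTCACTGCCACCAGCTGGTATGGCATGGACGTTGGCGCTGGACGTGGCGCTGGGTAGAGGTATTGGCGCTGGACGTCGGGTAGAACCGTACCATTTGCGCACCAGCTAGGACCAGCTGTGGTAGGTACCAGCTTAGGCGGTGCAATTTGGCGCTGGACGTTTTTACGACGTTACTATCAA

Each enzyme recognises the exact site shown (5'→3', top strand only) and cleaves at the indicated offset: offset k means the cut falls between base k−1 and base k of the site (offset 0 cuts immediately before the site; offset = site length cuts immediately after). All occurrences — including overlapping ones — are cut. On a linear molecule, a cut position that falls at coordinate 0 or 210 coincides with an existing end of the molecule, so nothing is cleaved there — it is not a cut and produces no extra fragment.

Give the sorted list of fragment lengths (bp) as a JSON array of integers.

Per-enzyme occurrences:
  DwuIV (GGCGCTG, off=1): starts [63, 75, 94, 178] → cuts [64, 76, 95, 179]
  MvoIII (GACGT, off=1): starts [1, 57, 70, 101, 185, 196] → cuts [2, 58, 71, 102, 186, 197]
  PtaI (GGTAG, off=3): starts [82, 108, 149] → cuts [85, 111, 152]
  EstVI (ACCAGCT, off=6): starts [13, 25, 39, 130, 140, 156] → cuts [19, 31, 45, 136, 146, 162]

All cut coordinates (distinct, sorted): [2, 19, 31, 45, 58, 64, 71, 76, 85, 95, 102, 111, 136, 146, 152, 162, 179, 186, 197]

Fragments:
  [0,2): 2 bp
  [2,19): 17 bp
  [19,31): 12 bp
  [31,45): 14 bp
  [45,58): 13 bp
  [58,64): 6 bp
  [64,71): 7 bp
  [71,76): 5 bp
  [76,85): 9 bp
  [85,95): 10 bp
  [95,102): 7 bp
  [102,111): 9 bp
  [111,136): 25 bp
  [136,146): 10 bp
  [146,152): 6 bp
  [152,162): 10 bp
  [162,179): 17 bp
  [179,186): 7 bp
  [186,197): 11 bp
  [197,210): 13 bp

[2,5,6,6,7,7,7,9,9,10,10,10,11,12,13,13,14,17,17,25]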